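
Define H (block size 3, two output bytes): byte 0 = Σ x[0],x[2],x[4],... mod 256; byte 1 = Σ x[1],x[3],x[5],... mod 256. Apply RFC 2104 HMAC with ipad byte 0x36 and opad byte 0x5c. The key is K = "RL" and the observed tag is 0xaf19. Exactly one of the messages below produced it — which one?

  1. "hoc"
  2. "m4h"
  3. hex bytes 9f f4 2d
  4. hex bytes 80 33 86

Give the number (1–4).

1

Key "RL" = 52 4c is 2 bytes ≤ B = 3; zero-pad to 3 bytes: K' = 52 4c 00.
K' ⊕ ipad = 64 7a 36; K' ⊕ opad = 0e 10 5c.
m1: inner = H(64 7a 36 68 6f 63) = 09 45; tag = H(0e 10 5c 09 45) = af19 ← matches
m2: inner = H(64 7a 36 6d 34 68) = ce 4f; tag = H(0e 10 5c ce 4f) = b9de
m3: inner = H(64 7a 36 9f f4 2d) = 8e 46; tag = H(0e 10 5c 8e 46) = b09e
m4: inner = H(64 7a 36 80 33 86) = cd 80; tag = H(0e 10 5c cd 80) = eadd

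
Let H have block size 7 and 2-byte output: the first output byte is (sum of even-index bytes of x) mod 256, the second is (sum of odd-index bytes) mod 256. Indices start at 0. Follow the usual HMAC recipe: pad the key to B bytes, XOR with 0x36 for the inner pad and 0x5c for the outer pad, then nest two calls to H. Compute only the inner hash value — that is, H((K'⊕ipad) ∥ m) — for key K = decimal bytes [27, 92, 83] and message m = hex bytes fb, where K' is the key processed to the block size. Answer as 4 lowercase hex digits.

Key decimal bytes [27, 92, 83] = 1b 5c 53 is 3 bytes ≤ B = 7; zero-pad to 7 bytes: K' = 1b 5c 53 00 00 00 00.
K' ⊕ ipad = 2d 6a 65 36 36 36 36.
Inner input = 2d 6a 65 36 36 36 36 ∥ fb.
Inner hash: even-index sum = 254 mod 256 = 254; odd-index sum = 465 mod 256 = 209 → fe d1.

fed1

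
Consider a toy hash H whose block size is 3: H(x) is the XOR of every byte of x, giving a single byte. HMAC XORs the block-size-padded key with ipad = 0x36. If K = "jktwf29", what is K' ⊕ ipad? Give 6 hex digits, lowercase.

Key "jktwf29" = 6a 6b 74 77 66 32 39 is 7 bytes > B = 3, so hash it first: H(key) = 6f, then zero-pad to 3 bytes: K' = 6f 00 00.
XOR each byte with 0x36: 6f⊕36=59, 00⊕36=36, 00⊕36=36.

593636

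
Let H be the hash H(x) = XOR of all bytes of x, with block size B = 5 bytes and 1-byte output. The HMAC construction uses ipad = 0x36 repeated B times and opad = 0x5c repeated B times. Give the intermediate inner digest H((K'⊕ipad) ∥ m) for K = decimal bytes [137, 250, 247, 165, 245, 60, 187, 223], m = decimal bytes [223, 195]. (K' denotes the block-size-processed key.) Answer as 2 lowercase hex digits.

a6

Key decimal bytes [137, 250, 247, 165, 245, 60, 187, 223] = 89 fa f7 a5 f5 3c bb df is 8 bytes > B = 5, so hash it first: H(key) = 8c, then zero-pad to 5 bytes: K' = 8c 00 00 00 00.
K' ⊕ ipad = ba 36 36 36 36.
Inner input = ba 36 36 36 36 ∥ df c3.
Inner hash: XOR ba⊕36⊕36⊕36⊕36⊕df⊕c3 = a6.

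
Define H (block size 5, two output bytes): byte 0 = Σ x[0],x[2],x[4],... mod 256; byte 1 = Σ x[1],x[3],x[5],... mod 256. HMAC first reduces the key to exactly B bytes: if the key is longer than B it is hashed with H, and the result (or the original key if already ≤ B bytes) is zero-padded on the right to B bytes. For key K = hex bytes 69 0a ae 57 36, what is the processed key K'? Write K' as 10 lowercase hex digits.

Key hex bytes 69 0a ae 57 36 is exactly B = 5 bytes: K' = 69 0a ae 57 36.

690aae5736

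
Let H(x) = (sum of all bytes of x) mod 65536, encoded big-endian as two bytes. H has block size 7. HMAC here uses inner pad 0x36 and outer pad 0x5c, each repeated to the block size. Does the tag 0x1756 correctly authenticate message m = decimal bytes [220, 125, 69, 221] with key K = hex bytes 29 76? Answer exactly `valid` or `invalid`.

Key hex bytes 29 76 is 2 bytes ≤ B = 7; zero-pad to 7 bytes: K' = 29 76 00 00 00 00 00.
K' ⊕ ipad = 1f 40 36 36 36 36 36; K' ⊕ opad = 75 2a 5c 5c 5c 5c 5c.
Inner hash: sum = 31+64+54+54+54+54+54+220+125+69+221 = 1000 → 03 e8.
Outer hash (recomputed tag): sum = 117+42+92+92+92+92+92+3+232 = 854 → 03 56.
Recomputed tag = 0356; claimed = 1756 → mismatch.

invalid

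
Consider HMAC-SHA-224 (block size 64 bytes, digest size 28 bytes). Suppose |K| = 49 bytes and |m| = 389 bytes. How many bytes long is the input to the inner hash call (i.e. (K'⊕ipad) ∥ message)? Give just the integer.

Key is 49 ≤ 64 bytes, zero-padded: |K'| = 64.
Inner input = (K'⊕ipad) ∥ m → 64 + 389 = 453 bytes.

453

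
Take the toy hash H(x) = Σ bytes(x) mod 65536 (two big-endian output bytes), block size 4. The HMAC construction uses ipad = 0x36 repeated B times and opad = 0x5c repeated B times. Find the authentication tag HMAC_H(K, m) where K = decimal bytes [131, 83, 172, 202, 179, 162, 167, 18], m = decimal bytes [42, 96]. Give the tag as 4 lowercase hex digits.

Key decimal bytes [131, 83, 172, 202, 179, 162, 167, 18] = 83 53 ac ca b3 a2 a7 12 is 8 bytes > B = 4, so hash it first: H(key) = 04 5a, then zero-pad to 4 bytes: K' = 04 5a 00 00.
K' ⊕ ipad = 32 6c 36 36.  K' ⊕ opad = 58 06 5c 5c.
Inner input = (K'⊕ipad) ∥ m = 32 6c 36 36 ∥ 2a 60.
Inner hash: sum = 50+108+54+54+42+96 = 404 → 01 94.
Outer input = (K'⊕opad) ∥ inner = 58 06 5c 5c ∥ 01 94.
Outer hash (tag): sum = 88+6+92+92+1+148 = 427 → 01 ab.

01ab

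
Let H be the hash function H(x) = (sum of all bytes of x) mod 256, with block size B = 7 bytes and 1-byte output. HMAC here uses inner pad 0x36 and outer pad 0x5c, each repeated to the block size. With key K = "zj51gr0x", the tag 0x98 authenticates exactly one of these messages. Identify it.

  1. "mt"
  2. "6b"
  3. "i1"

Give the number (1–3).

Key "zj51gr0x" = 7a 6a 35 31 67 72 30 78 is 8 bytes > B = 7, so hash it first: H(key) = cb, then zero-pad to 7 bytes: K' = cb 00 00 00 00 00 00.
K' ⊕ ipad = fd 36 36 36 36 36 36; K' ⊕ opad = 97 5c 5c 5c 5c 5c 5c.
m1: inner = H(fd 36 36 36 36 36 36 6d 74) = 22; tag = H(97 5c 5c 5c 5c 5c 5c 22) = e1
m2: inner = H(fd 36 36 36 36 36 36 36 62) = d9; tag = H(97 5c 5c 5c 5c 5c 5c d9) = 98 ← matches
m3: inner = H(fd 36 36 36 36 36 36 69 31) = db; tag = H(97 5c 5c 5c 5c 5c 5c db) = 9a

2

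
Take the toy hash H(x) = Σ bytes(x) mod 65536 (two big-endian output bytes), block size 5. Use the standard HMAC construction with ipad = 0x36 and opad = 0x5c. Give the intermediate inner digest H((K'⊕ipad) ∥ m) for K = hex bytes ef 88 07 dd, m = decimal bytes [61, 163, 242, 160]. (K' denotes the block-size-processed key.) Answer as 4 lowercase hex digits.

055b

Key hex bytes ef 88 07 dd is 4 bytes ≤ B = 5; zero-pad to 5 bytes: K' = ef 88 07 dd 00.
K' ⊕ ipad = d9 be 31 eb 36.
Inner input = d9 be 31 eb 36 ∥ 3d a3 f2 a0.
Inner hash: sum = 217+190+49+235+54+61+163+242+160 = 1371 → 05 5b.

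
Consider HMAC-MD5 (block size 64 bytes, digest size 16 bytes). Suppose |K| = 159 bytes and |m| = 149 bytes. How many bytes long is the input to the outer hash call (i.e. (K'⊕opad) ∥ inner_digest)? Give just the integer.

80

Key is 159 > 64 bytes, so it is hashed to 16 bytes then zero-padded to 64: |K'| = 64.
Outer input = (K'⊕opad) ∥ H(inner) → 64 + 16 = 80 bytes.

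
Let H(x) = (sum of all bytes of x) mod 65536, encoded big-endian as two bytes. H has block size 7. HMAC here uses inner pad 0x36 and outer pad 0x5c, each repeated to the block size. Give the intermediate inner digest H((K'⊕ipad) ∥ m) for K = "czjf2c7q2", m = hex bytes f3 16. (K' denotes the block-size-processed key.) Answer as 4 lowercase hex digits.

Key "czjf2c7q2" = 63 7a 6a 66 32 63 37 71 32 is 9 bytes > B = 7, so hash it first: H(key) = 03 1c, then zero-pad to 7 bytes: K' = 03 1c 00 00 00 00 00.
K' ⊕ ipad = 35 2a 36 36 36 36 36.
Inner input = 35 2a 36 36 36 36 36 ∥ f3 16.
Inner hash: sum = 53+42+54+54+54+54+54+243+22 = 630 → 02 76.

0276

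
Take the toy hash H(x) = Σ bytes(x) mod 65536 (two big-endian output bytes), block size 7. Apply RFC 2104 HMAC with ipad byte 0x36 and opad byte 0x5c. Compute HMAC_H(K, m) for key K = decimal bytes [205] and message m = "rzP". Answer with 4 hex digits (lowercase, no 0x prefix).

Key decimal bytes [205] = cd is 1 byte ≤ B = 7; zero-pad to 7 bytes: K' = cd 00 00 00 00 00 00.
K' ⊕ ipad = fb 36 36 36 36 36 36.  K' ⊕ opad = 91 5c 5c 5c 5c 5c 5c.
Inner input = (K'⊕ipad) ∥ m = fb 36 36 36 36 36 36 ∥ 72 7a 50.
Inner hash: sum = 251+54+54+54+54+54+54+114+122+80 = 891 → 03 7b.
Outer input = (K'⊕opad) ∥ inner = 91 5c 5c 5c 5c 5c 5c ∥ 03 7b.
Outer hash (tag): sum = 145+92+92+92+92+92+92+3+123 = 823 → 03 37.

0337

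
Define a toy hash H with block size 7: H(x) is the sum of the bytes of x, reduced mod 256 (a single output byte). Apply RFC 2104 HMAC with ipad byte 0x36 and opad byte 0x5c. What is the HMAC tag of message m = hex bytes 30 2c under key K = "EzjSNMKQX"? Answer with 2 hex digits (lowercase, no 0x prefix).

5c

Key "EzjSNMKQX" = 45 7a 6a 53 4e 4d 4b 51 58 is 9 bytes > B = 7, so hash it first: H(key) = 0b, then zero-pad to 7 bytes: K' = 0b 00 00 00 00 00 00.
K' ⊕ ipad = 3d 36 36 36 36 36 36.  K' ⊕ opad = 57 5c 5c 5c 5c 5c 5c.
Inner input = (K'⊕ipad) ∥ m = 3d 36 36 36 36 36 36 ∥ 30 2c.
Inner hash: sum = 61+54+54+54+54+54+54+48+44 = 477; mod 256 = 221 → dd.
Outer input = (K'⊕opad) ∥ inner = 57 5c 5c 5c 5c 5c 5c ∥ dd.
Outer hash (tag): sum = 87+92+92+92+92+92+92+221 = 860; mod 256 = 92 → 5c.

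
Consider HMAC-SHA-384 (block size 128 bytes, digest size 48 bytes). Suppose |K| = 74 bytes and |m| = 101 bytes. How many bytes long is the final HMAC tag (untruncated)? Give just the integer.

The tag is one SHA-384 digest: 48 bytes.

48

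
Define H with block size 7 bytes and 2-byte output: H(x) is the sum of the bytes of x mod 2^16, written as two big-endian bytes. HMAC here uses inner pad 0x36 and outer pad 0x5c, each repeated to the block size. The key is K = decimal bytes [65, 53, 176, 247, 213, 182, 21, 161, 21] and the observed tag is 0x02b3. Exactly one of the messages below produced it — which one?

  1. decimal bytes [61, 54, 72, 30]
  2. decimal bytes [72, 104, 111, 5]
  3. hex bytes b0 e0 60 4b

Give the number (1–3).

Key decimal bytes [65, 53, 176, 247, 213, 182, 21, 161, 21] = 41 35 b0 f7 d5 b6 15 a1 15 is 9 bytes > B = 7, so hash it first: H(key) = 04 73, then zero-pad to 7 bytes: K' = 04 73 00 00 00 00 00.
K' ⊕ ipad = 32 45 36 36 36 36 36; K' ⊕ opad = 58 2f 5c 5c 5c 5c 5c.
m1: inner = H(32 45 36 36 36 36 36 3d 36 48 1e) = 02 5e; tag = H(58 2f 5c 5c 5c 5c 5c 02 5e) = 02b3 ← matches
m2: inner = H(32 45 36 36 36 36 36 48 68 6f 05) = 02 a9; tag = H(58 2f 5c 5c 5c 5c 5c 02 a9) = 02fe
m3: inner = H(32 45 36 36 36 36 36 b0 e0 60 4b) = 03 c0; tag = H(58 2f 5c 5c 5c 5c 5c 03 c0) = 0316

1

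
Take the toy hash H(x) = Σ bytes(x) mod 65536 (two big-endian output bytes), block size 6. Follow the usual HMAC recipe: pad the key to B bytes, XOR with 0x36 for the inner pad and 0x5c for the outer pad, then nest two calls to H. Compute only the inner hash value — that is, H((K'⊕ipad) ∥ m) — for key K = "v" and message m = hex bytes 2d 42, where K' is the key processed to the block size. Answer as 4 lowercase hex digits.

Key "v" = 76 is 1 byte ≤ B = 6; zero-pad to 6 bytes: K' = 76 00 00 00 00 00.
K' ⊕ ipad = 40 36 36 36 36 36.
Inner input = 40 36 36 36 36 36 ∥ 2d 42.
Inner hash: sum = 64+54+54+54+54+54+45+66 = 445 → 01 bd.

01bd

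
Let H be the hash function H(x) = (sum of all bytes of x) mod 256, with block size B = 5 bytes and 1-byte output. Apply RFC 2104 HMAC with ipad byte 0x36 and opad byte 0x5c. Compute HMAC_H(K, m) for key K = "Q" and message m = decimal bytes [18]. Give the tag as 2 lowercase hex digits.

Key "Q" = 51 is 1 byte ≤ B = 5; zero-pad to 5 bytes: K' = 51 00 00 00 00.
K' ⊕ ipad = 67 36 36 36 36.  K' ⊕ opad = 0d 5c 5c 5c 5c.
Inner input = (K'⊕ipad) ∥ m = 67 36 36 36 36 ∥ 12.
Inner hash: sum = 103+54+54+54+54+18 = 337; mod 256 = 81 → 51.
Outer input = (K'⊕opad) ∥ inner = 0d 5c 5c 5c 5c ∥ 51.
Outer hash (tag): sum = 13+92+92+92+92+81 = 462; mod 256 = 206 → ce.

ce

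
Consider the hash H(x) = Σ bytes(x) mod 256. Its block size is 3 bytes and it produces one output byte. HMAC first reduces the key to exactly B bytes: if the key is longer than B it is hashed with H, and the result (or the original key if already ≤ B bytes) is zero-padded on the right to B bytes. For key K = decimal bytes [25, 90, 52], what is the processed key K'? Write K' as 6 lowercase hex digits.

Key decimal bytes [25, 90, 52] = 19 5a 34 is exactly B = 3 bytes: K' = 19 5a 34.

195a34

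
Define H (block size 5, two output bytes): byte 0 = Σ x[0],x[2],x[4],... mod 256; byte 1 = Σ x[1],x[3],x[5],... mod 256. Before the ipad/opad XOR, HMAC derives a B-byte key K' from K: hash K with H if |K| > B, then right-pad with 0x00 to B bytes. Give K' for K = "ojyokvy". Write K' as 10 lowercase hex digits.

|K| = 7 > B = 5, so first hash the key.
H(K): even-index sum = 460 mod 256 = 204; odd-index sum = 335 mod 256 = 79 → cc 4f.
Zero-pad H(K) = cc 4f to 5 bytes: K' = cc 4f 00 00 00.

cc4f000000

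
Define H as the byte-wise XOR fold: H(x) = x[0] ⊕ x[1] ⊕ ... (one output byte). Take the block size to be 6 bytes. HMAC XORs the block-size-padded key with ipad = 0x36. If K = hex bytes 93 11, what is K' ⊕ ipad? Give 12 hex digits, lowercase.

a52736363636

Key hex bytes 93 11 is 2 bytes ≤ B = 6; zero-pad to 6 bytes: K' = 93 11 00 00 00 00.
XOR each byte with 0x36: 93⊕36=a5, 11⊕36=27, 00⊕36=36, 00⊕36=36, 00⊕36=36, 00⊕36=36.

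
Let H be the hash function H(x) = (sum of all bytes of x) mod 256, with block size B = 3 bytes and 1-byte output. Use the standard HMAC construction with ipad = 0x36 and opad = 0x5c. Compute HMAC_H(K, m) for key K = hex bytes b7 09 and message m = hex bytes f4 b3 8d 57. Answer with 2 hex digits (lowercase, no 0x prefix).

1d

Key hex bytes b7 09 is 2 bytes ≤ B = 3; zero-pad to 3 bytes: K' = b7 09 00.
K' ⊕ ipad = 81 3f 36.  K' ⊕ opad = eb 55 5c.
Inner input = (K'⊕ipad) ∥ m = 81 3f 36 ∥ f4 b3 8d 57.
Inner hash: sum = 129+63+54+244+179+141+87 = 897; mod 256 = 129 → 81.
Outer input = (K'⊕opad) ∥ inner = eb 55 5c ∥ 81.
Outer hash (tag): sum = 235+85+92+129 = 541; mod 256 = 29 → 1d.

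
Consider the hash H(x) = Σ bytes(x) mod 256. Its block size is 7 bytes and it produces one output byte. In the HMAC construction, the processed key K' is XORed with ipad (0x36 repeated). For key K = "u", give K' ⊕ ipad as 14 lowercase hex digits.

43363636363636

Key "u" = 75 is 1 byte ≤ B = 7; zero-pad to 7 bytes: K' = 75 00 00 00 00 00 00.
XOR each byte with 0x36: 75⊕36=43, 00⊕36=36, 00⊕36=36, 00⊕36=36, 00⊕36=36, 00⊕36=36, 00⊕36=36.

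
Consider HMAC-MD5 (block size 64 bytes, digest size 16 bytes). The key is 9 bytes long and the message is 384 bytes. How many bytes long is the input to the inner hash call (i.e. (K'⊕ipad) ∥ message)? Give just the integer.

Key is 9 ≤ 64 bytes, zero-padded: |K'| = 64.
Inner input = (K'⊕ipad) ∥ m → 64 + 384 = 448 bytes.

448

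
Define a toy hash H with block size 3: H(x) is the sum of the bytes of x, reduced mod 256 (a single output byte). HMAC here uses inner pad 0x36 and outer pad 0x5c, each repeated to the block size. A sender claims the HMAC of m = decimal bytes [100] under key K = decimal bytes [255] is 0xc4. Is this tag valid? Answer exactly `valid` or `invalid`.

Key decimal bytes [255] = ff is 1 byte ≤ B = 3; zero-pad to 3 bytes: K' = ff 00 00.
K' ⊕ ipad = c9 36 36; K' ⊕ opad = a3 5c 5c.
Inner hash: sum = 201+54+54+100 = 409; mod 256 = 153 → 99.
Outer hash (recomputed tag): sum = 163+92+92+153 = 500; mod 256 = 244 → f4.
Recomputed tag = f4; claimed = c4 → mismatch.

invalid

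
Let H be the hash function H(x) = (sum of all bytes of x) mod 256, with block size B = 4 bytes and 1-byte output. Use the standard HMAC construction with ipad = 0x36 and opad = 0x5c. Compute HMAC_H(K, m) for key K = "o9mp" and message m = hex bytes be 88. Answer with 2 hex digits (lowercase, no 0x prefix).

Key "o9mp" = 6f 39 6d 70 is exactly B = 4 bytes: K' = 6f 39 6d 70.
K' ⊕ ipad = 59 0f 5b 46.  K' ⊕ opad = 33 65 31 2c.
Inner input = (K'⊕ipad) ∥ m = 59 0f 5b 46 ∥ be 88.
Inner hash: sum = 89+15+91+70+190+136 = 591; mod 256 = 79 → 4f.
Outer input = (K'⊕opad) ∥ inner = 33 65 31 2c ∥ 4f.
Outer hash (tag): sum = 51+101+49+44+79 = 324; mod 256 = 68 → 44.

44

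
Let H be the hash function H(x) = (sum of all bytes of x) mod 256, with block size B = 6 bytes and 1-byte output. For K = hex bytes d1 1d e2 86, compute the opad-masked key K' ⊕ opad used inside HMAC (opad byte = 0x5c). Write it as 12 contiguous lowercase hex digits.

8d41beda5c5c

Key hex bytes d1 1d e2 86 is 4 bytes ≤ B = 6; zero-pad to 6 bytes: K' = d1 1d e2 86 00 00.
XOR each byte with 0x5c: d1⊕5c=8d, 1d⊕5c=41, e2⊕5c=be, 86⊕5c=da, 00⊕5c=5c, 00⊕5c=5c.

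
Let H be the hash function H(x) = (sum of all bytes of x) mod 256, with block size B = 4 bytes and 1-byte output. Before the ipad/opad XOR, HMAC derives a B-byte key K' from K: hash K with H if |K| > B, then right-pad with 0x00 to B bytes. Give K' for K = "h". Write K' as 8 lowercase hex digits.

68000000

Key "h" = 68 is 1 byte ≤ B = 4; zero-pad to 4 bytes: K' = 68 00 00 00.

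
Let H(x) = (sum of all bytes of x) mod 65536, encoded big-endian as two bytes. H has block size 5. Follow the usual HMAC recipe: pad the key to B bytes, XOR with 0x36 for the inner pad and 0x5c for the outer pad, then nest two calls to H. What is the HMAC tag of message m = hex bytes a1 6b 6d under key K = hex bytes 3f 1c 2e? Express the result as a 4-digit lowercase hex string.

Key hex bytes 3f 1c 2e is 3 bytes ≤ B = 5; zero-pad to 5 bytes: K' = 3f 1c 2e 00 00.
K' ⊕ ipad = 09 2a 18 36 36.  K' ⊕ opad = 63 40 72 5c 5c.
Inner input = (K'⊕ipad) ∥ m = 09 2a 18 36 36 ∥ a1 6b 6d.
Inner hash: sum = 9+42+24+54+54+161+107+109 = 560 → 02 30.
Outer input = (K'⊕opad) ∥ inner = 63 40 72 5c 5c ∥ 02 30.
Outer hash (tag): sum = 99+64+114+92+92+2+48 = 511 → 01 ff.

01ff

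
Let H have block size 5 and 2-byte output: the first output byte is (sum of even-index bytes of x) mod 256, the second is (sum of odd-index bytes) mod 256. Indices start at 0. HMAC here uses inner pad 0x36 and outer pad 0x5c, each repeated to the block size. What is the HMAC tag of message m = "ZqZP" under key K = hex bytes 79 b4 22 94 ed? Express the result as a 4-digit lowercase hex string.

Key hex bytes 79 b4 22 94 ed is exactly B = 5 bytes: K' = 79 b4 22 94 ed.
K' ⊕ ipad = 4f 82 14 a2 db.  K' ⊕ opad = 25 e8 7e c8 b1.
Inner input = (K'⊕ipad) ∥ m = 4f 82 14 a2 db ∥ 5a 71 5a 50.
Inner hash: even-index sum = 511 mod 256 = 255; odd-index sum = 472 mod 256 = 216 → ff d8.
Outer input = (K'⊕opad) ∥ inner = 25 e8 7e c8 b1 ∥ ff d8.
Outer hash (tag): even-index sum = 556 mod 256 = 44; odd-index sum = 687 mod 256 = 175 → 2c af.

2caf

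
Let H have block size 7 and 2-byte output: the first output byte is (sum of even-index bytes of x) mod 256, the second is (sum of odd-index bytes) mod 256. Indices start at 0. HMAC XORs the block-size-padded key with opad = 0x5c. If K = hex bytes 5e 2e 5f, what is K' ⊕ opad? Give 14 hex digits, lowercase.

Key hex bytes 5e 2e 5f is 3 bytes ≤ B = 7; zero-pad to 7 bytes: K' = 5e 2e 5f 00 00 00 00.
XOR each byte with 0x5c: 5e⊕5c=02, 2e⊕5c=72, 5f⊕5c=03, 00⊕5c=5c, 00⊕5c=5c, 00⊕5c=5c, 00⊕5c=5c.

0272035c5c5c5c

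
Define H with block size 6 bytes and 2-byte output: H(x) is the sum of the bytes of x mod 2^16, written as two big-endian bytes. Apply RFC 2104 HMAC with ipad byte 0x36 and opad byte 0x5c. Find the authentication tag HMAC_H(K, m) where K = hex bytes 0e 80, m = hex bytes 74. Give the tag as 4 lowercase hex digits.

Key hex bytes 0e 80 is 2 bytes ≤ B = 6; zero-pad to 6 bytes: K' = 0e 80 00 00 00 00.
K' ⊕ ipad = 38 b6 36 36 36 36.  K' ⊕ opad = 52 dc 5c 5c 5c 5c.
Inner input = (K'⊕ipad) ∥ m = 38 b6 36 36 36 36 ∥ 74.
Inner hash: sum = 56+182+54+54+54+54+116 = 570 → 02 3a.
Outer input = (K'⊕opad) ∥ inner = 52 dc 5c 5c 5c 5c ∥ 02 3a.
Outer hash (tag): sum = 82+220+92+92+92+92+2+58 = 730 → 02 da.

02da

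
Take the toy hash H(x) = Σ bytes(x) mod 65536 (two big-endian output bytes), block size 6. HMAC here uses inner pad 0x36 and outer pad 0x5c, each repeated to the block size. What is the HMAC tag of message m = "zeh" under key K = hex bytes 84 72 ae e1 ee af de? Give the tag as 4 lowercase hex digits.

02af

Key hex bytes 84 72 ae e1 ee af de is 7 bytes > B = 6, so hash it first: H(key) = 05 00, then zero-pad to 6 bytes: K' = 05 00 00 00 00 00.
K' ⊕ ipad = 33 36 36 36 36 36.  K' ⊕ opad = 59 5c 5c 5c 5c 5c.
Inner input = (K'⊕ipad) ∥ m = 33 36 36 36 36 36 ∥ 7a 65 68.
Inner hash: sum = 51+54+54+54+54+54+122+101+104 = 648 → 02 88.
Outer input = (K'⊕opad) ∥ inner = 59 5c 5c 5c 5c 5c ∥ 02 88.
Outer hash (tag): sum = 89+92+92+92+92+92+2+136 = 687 → 02 af.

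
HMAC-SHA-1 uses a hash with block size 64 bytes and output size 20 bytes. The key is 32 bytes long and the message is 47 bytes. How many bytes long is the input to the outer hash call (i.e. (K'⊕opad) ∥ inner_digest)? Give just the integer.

Key is 32 ≤ 64 bytes, zero-padded: |K'| = 64.
Outer input = (K'⊕opad) ∥ H(inner) → 64 + 20 = 84 bytes.

84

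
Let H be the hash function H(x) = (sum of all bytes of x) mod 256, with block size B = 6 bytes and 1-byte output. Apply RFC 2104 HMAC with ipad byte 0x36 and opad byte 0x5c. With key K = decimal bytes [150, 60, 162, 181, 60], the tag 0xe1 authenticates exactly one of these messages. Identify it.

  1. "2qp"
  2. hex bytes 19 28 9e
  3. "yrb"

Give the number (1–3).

1

Key decimal bytes [150, 60, 162, 181, 60] = 96 3c a2 b5 3c is 5 bytes ≤ B = 6; zero-pad to 6 bytes: K' = 96 3c a2 b5 3c 00.
K' ⊕ ipad = a0 0a 94 83 0a 36; K' ⊕ opad = ca 60 fe e9 60 5c.
m1: inner = H(a0 0a 94 83 0a 36 32 71 70) = 14; tag = H(ca 60 fe e9 60 5c 14) = e1 ← matches
m2: inner = H(a0 0a 94 83 0a 36 19 28 9e) = e0; tag = H(ca 60 fe e9 60 5c e0) = ad
m3: inner = H(a0 0a 94 83 0a 36 79 72 62) = 4e; tag = H(ca 60 fe e9 60 5c 4e) = 1b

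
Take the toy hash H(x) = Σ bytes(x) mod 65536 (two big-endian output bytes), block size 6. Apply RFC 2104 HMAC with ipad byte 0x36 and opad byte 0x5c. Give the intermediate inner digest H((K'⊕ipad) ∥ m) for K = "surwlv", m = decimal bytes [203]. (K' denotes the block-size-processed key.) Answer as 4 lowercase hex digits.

0272

Key "surwlv" = 73 75 72 77 6c 76 is exactly B = 6 bytes: K' = 73 75 72 77 6c 76.
K' ⊕ ipad = 45 43 44 41 5a 40.
Inner input = 45 43 44 41 5a 40 ∥ cb.
Inner hash: sum = 69+67+68+65+90+64+203 = 626 → 02 72.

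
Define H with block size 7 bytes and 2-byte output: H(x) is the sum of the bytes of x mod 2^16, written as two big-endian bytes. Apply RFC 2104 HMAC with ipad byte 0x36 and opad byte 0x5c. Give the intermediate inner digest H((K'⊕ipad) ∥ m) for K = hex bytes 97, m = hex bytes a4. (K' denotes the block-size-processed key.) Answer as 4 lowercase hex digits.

0289

Key hex bytes 97 is 1 byte ≤ B = 7; zero-pad to 7 bytes: K' = 97 00 00 00 00 00 00.
K' ⊕ ipad = a1 36 36 36 36 36 36.
Inner input = a1 36 36 36 36 36 36 ∥ a4.
Inner hash: sum = 161+54+54+54+54+54+54+164 = 649 → 02 89.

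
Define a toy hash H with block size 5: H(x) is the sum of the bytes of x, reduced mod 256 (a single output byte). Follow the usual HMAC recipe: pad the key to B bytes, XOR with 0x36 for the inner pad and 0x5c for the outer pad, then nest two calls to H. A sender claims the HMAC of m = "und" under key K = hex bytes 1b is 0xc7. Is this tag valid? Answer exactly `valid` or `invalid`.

Key hex bytes 1b is 1 byte ≤ B = 5; zero-pad to 5 bytes: K' = 1b 00 00 00 00.
K' ⊕ ipad = 2d 36 36 36 36; K' ⊕ opad = 47 5c 5c 5c 5c.
Inner hash: sum = 45+54+54+54+54+117+110+100 = 588; mod 256 = 76 → 4c.
Outer hash (recomputed tag): sum = 71+92+92+92+92+76 = 515; mod 256 = 3 → 03.
Recomputed tag = 03; claimed = c7 → mismatch.

invalid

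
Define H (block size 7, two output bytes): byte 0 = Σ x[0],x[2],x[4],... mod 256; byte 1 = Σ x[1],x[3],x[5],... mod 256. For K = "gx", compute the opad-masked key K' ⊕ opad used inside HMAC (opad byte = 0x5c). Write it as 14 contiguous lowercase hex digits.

Key "gx" = 67 78 is 2 bytes ≤ B = 7; zero-pad to 7 bytes: K' = 67 78 00 00 00 00 00.
XOR each byte with 0x5c: 67⊕5c=3b, 78⊕5c=24, 00⊕5c=5c, 00⊕5c=5c, 00⊕5c=5c, 00⊕5c=5c, 00⊕5c=5c.

3b245c5c5c5c5c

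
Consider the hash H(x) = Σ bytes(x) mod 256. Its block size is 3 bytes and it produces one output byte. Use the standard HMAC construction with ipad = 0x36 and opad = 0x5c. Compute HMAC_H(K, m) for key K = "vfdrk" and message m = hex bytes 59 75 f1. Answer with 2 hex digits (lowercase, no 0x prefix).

4f

Key "vfdrk" = 76 66 64 72 6b is 5 bytes > B = 3, so hash it first: H(key) = 1d, then zero-pad to 3 bytes: K' = 1d 00 00.
K' ⊕ ipad = 2b 36 36.  K' ⊕ opad = 41 5c 5c.
Inner input = (K'⊕ipad) ∥ m = 2b 36 36 ∥ 59 75 f1.
Inner hash: sum = 43+54+54+89+117+241 = 598; mod 256 = 86 → 56.
Outer input = (K'⊕opad) ∥ inner = 41 5c 5c ∥ 56.
Outer hash (tag): sum = 65+92+92+86 = 335; mod 256 = 79 → 4f.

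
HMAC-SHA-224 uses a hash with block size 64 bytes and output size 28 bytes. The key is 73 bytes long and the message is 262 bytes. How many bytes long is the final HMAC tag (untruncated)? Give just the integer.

The tag is one SHA-224 digest: 28 bytes.

28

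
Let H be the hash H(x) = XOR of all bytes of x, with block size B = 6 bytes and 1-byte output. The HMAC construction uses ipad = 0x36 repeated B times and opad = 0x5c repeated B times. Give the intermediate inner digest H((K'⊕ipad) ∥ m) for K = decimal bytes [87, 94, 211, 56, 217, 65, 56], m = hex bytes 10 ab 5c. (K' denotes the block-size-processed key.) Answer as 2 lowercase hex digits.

Key decimal bytes [87, 94, 211, 56, 217, 65, 56] = 57 5e d3 38 d9 41 38 is 7 bytes > B = 6, so hash it first: H(key) = 42, then zero-pad to 6 bytes: K' = 42 00 00 00 00 00.
K' ⊕ ipad = 74 36 36 36 36 36.
Inner input = 74 36 36 36 36 36 ∥ 10 ab 5c.
Inner hash: XOR 74⊕36⊕36⊕36⊕36⊕36⊕10⊕ab⊕5c = a5.

a5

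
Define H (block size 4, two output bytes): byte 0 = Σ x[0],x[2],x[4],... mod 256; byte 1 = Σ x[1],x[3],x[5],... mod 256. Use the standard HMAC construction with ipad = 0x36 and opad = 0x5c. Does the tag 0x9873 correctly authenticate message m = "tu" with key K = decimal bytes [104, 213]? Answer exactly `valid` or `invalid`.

valid

Key decimal bytes [104, 213] = 68 d5 is 2 bytes ≤ B = 4; zero-pad to 4 bytes: K' = 68 d5 00 00.
K' ⊕ ipad = 5e e3 36 36; K' ⊕ opad = 34 89 5c 5c.
Inner hash: even-index sum = 264 mod 256 = 8; odd-index sum = 398 mod 256 = 142 → 08 8e.
Outer hash (recomputed tag): even-index sum = 152 mod 256 = 152; odd-index sum = 371 mod 256 = 115 → 98 73.
Recomputed tag = 9873; claimed = 9873 → match.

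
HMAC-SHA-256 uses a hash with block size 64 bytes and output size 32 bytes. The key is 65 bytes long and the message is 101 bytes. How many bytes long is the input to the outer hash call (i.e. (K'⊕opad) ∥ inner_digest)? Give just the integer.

Key is 65 > 64 bytes, so it is hashed to 32 bytes then zero-padded to 64: |K'| = 64.
Outer input = (K'⊕opad) ∥ H(inner) → 64 + 32 = 96 bytes.

96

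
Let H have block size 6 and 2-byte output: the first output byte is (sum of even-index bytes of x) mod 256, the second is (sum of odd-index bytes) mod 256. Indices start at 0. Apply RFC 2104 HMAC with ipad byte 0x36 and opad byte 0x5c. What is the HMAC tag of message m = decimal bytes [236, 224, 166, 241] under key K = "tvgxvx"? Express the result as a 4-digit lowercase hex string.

Key "tvgxvx" = 74 76 67 78 76 78 is exactly B = 6 bytes: K' = 74 76 67 78 76 78.
K' ⊕ ipad = 42 40 51 4e 40 4e.  K' ⊕ opad = 28 2a 3b 24 2a 24.
Inner input = (K'⊕ipad) ∥ m = 42 40 51 4e 40 4e ∥ ec e0 a6 f1.
Inner hash: even-index sum = 613 mod 256 = 101; odd-index sum = 685 mod 256 = 173 → 65 ad.
Outer input = (K'⊕opad) ∥ inner = 28 2a 3b 24 2a 24 ∥ 65 ad.
Outer hash (tag): even-index sum = 242 mod 256 = 242; odd-index sum = 287 mod 256 = 31 → f2 1f.

f21f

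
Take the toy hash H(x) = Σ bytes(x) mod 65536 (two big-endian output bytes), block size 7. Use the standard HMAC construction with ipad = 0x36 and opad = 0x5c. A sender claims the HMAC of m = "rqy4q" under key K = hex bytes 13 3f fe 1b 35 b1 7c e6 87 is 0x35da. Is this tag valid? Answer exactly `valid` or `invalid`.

Key hex bytes 13 3f fe 1b 35 b1 7c e6 87 is 9 bytes > B = 7, so hash it first: H(key) = 04 3a, then zero-pad to 7 bytes: K' = 04 3a 00 00 00 00 00.
K' ⊕ ipad = 32 0c 36 36 36 36 36; K' ⊕ opad = 58 66 5c 5c 5c 5c 5c.
Inner hash: sum = 50+12+54+54+54+54+54+114+113+121+52+113 = 845 → 03 4d.
Outer hash (recomputed tag): sum = 88+102+92+92+92+92+92+3+77 = 730 → 02 da.
Recomputed tag = 02da; claimed = 35da → mismatch.

invalid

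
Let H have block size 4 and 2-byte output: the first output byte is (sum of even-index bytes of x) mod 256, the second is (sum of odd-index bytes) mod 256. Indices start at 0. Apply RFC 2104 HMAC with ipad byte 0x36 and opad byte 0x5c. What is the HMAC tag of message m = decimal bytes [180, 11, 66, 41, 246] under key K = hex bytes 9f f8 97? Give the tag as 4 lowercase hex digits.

Key hex bytes 9f f8 97 is 3 bytes ≤ B = 4; zero-pad to 4 bytes: K' = 9f f8 97 00.
K' ⊕ ipad = a9 ce a1 36.  K' ⊕ opad = c3 a4 cb 5c.
Inner input = (K'⊕ipad) ∥ m = a9 ce a1 36 ∥ b4 0b 42 29 f6.
Inner hash: even-index sum = 822 mod 256 = 54; odd-index sum = 312 mod 256 = 56 → 36 38.
Outer input = (K'⊕opad) ∥ inner = c3 a4 cb 5c ∥ 36 38.
Outer hash (tag): even-index sum = 452 mod 256 = 196; odd-index sum = 312 mod 256 = 56 → c4 38.

c438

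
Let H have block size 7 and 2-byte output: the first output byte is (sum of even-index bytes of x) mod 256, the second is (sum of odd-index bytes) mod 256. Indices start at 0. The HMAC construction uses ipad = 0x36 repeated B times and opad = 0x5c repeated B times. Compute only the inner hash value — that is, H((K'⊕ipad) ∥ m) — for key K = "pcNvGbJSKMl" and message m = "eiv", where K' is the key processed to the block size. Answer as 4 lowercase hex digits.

Key "pcNvGbJSKMl" = 70 63 4e 76 47 62 4a 53 4b 4d 6c is 11 bytes > B = 7, so hash it first: H(key) = 06 db, then zero-pad to 7 bytes: K' = 06 db 00 00 00 00 00.
K' ⊕ ipad = 30 ed 36 36 36 36 36.
Inner input = 30 ed 36 36 36 36 36 ∥ 65 69 76.
Inner hash: even-index sum = 315 mod 256 = 59; odd-index sum = 564 mod 256 = 52 → 3b 34.

3b34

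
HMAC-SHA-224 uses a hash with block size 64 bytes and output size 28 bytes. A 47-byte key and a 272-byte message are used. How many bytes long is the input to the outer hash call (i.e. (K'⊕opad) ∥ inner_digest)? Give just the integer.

92

Key is 47 ≤ 64 bytes, zero-padded: |K'| = 64.
Outer input = (K'⊕opad) ∥ H(inner) → 64 + 28 = 92 bytes.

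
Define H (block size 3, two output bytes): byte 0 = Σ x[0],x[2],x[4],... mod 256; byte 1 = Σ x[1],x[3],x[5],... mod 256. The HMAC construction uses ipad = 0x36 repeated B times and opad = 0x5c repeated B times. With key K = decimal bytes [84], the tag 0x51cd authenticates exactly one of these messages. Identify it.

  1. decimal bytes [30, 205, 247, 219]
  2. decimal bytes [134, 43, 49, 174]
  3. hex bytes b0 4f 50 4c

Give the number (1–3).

2

Key decimal bytes [84] = 54 is 1 byte ≤ B = 3; zero-pad to 3 bytes: K' = 54 00 00.
K' ⊕ ipad = 62 36 36; K' ⊕ opad = 08 5c 5c.
m1: inner = H(62 36 36 1e cd f7 db) = 40 4b; tag = H(08 5c 5c 40 4b) = af9c
m2: inner = H(62 36 36 86 2b 31 ae) = 71 ed; tag = H(08 5c 5c 71 ed) = 51cd ← matches
m3: inner = H(62 36 36 b0 4f 50 4c) = 33 36; tag = H(08 5c 5c 33 36) = 9a8f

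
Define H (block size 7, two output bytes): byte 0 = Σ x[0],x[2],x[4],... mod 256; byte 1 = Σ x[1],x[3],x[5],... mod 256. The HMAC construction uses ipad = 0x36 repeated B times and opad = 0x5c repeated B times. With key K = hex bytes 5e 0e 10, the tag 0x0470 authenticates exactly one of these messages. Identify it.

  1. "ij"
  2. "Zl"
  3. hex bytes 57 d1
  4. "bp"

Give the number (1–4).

Key hex bytes 5e 0e 10 is 3 bytes ≤ B = 7; zero-pad to 7 bytes: K' = 5e 0e 10 00 00 00 00.
K' ⊕ ipad = 68 38 26 36 36 36 36; K' ⊕ opad = 02 52 4c 5c 5c 5c 5c.
m1: inner = H(68 38 26 36 36 36 36 69 6a) = 64 0d; tag = H(02 52 4c 5c 5c 5c 5c 64 0d) = 136e
m2: inner = H(68 38 26 36 36 36 36 5a 6c) = 66 fe; tag = H(02 52 4c 5c 5c 5c 5c 66 fe) = 0470 ← matches
m3: inner = H(68 38 26 36 36 36 36 57 d1) = cb fb; tag = H(02 52 4c 5c 5c 5c 5c cb fb) = 01d5
m4: inner = H(68 38 26 36 36 36 36 62 70) = 6a 06; tag = H(02 52 4c 5c 5c 5c 5c 6a 06) = 0c74

2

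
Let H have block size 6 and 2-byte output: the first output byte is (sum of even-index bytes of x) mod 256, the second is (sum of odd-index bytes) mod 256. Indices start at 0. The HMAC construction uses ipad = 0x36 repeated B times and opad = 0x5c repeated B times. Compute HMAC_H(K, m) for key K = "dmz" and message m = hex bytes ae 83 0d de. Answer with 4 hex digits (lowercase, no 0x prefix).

4911

Key "dmz" = 64 6d 7a is 3 bytes ≤ B = 6; zero-pad to 6 bytes: K' = 64 6d 7a 00 00 00.
K' ⊕ ipad = 52 5b 4c 36 36 36.  K' ⊕ opad = 38 31 26 5c 5c 5c.
Inner input = (K'⊕ipad) ∥ m = 52 5b 4c 36 36 36 ∥ ae 83 0d de.
Inner hash: even-index sum = 399 mod 256 = 143; odd-index sum = 552 mod 256 = 40 → 8f 28.
Outer input = (K'⊕opad) ∥ inner = 38 31 26 5c 5c 5c ∥ 8f 28.
Outer hash (tag): even-index sum = 329 mod 256 = 73; odd-index sum = 273 mod 256 = 17 → 49 11.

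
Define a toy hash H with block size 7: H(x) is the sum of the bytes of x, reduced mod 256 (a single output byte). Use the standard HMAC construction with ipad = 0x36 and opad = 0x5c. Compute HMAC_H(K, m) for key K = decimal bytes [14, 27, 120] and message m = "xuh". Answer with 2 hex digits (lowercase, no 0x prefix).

Key decimal bytes [14, 27, 120] = 0e 1b 78 is 3 bytes ≤ B = 7; zero-pad to 7 bytes: K' = 0e 1b 78 00 00 00 00.
K' ⊕ ipad = 38 2d 4e 36 36 36 36.  K' ⊕ opad = 52 47 24 5c 5c 5c 5c.
Inner input = (K'⊕ipad) ∥ m = 38 2d 4e 36 36 36 36 ∥ 78 75 68.
Inner hash: sum = 56+45+78+54+54+54+54+120+117+104 = 736; mod 256 = 224 → e0.
Outer input = (K'⊕opad) ∥ inner = 52 47 24 5c 5c 5c 5c ∥ e0.
Outer hash (tag): sum = 82+71+36+92+92+92+92+224 = 781; mod 256 = 13 → 0d.

0d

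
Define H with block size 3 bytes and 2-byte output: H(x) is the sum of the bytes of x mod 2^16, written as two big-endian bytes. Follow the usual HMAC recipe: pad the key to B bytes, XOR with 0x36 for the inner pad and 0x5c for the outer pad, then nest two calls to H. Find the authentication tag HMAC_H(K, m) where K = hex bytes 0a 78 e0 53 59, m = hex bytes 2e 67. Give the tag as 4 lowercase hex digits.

Key hex bytes 0a 78 e0 53 59 is 5 bytes > B = 3, so hash it first: H(key) = 02 0e, then zero-pad to 3 bytes: K' = 02 0e 00.
K' ⊕ ipad = 34 38 36.  K' ⊕ opad = 5e 52 5c.
Inner input = (K'⊕ipad) ∥ m = 34 38 36 ∥ 2e 67.
Inner hash: sum = 52+56+54+46+103 = 311 → 01 37.
Outer input = (K'⊕opad) ∥ inner = 5e 52 5c ∥ 01 37.
Outer hash (tag): sum = 94+82+92+1+55 = 324 → 01 44.

0144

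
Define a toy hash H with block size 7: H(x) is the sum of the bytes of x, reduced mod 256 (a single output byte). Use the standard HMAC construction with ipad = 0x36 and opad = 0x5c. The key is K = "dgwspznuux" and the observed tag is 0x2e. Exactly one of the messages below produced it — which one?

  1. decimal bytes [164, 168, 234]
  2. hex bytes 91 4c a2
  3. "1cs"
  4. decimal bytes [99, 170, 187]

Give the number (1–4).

1

Key "dgwspznuux" = 64 67 77 73 70 7a 6e 75 75 78 is 10 bytes > B = 7, so hash it first: H(key) = 6f, then zero-pad to 7 bytes: K' = 6f 00 00 00 00 00 00.
K' ⊕ ipad = 59 36 36 36 36 36 36; K' ⊕ opad = 33 5c 5c 5c 5c 5c 5c.
m1: inner = H(59 36 36 36 36 36 36 a4 a8 ea) = d3; tag = H(33 5c 5c 5c 5c 5c 5c d3) = 2e ← matches
m2: inner = H(59 36 36 36 36 36 36 91 4c a2) = 1c; tag = H(33 5c 5c 5c 5c 5c 5c 1c) = 77
m3: inner = H(59 36 36 36 36 36 36 31 63 73) = a4; tag = H(33 5c 5c 5c 5c 5c 5c a4) = ff
m4: inner = H(59 36 36 36 36 36 36 63 aa bb) = 65; tag = H(33 5c 5c 5c 5c 5c 5c 65) = c0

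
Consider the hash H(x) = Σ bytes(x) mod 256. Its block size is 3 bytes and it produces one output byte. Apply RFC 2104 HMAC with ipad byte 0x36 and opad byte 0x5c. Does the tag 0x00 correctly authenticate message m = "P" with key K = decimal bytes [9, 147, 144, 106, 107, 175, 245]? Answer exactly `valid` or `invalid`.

valid

Key decimal bytes [9, 147, 144, 106, 107, 175, 245] = 09 93 90 6a 6b af f5 is 7 bytes > B = 3, so hash it first: H(key) = a5, then zero-pad to 3 bytes: K' = a5 00 00.
K' ⊕ ipad = 93 36 36; K' ⊕ opad = f9 5c 5c.
Inner hash: sum = 147+54+54+80 = 335; mod 256 = 79 → 4f.
Outer hash (recomputed tag): sum = 249+92+92+79 = 512; mod 256 = 0 → 00.
Recomputed tag = 00; claimed = 00 → match.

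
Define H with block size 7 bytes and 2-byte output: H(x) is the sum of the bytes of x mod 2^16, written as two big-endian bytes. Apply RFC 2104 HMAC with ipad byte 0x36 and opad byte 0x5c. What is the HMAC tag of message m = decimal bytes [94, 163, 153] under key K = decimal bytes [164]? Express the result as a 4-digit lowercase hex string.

Key decimal bytes [164] = a4 is 1 byte ≤ B = 7; zero-pad to 7 bytes: K' = a4 00 00 00 00 00 00.
K' ⊕ ipad = 92 36 36 36 36 36 36.  K' ⊕ opad = f8 5c 5c 5c 5c 5c 5c.
Inner input = (K'⊕ipad) ∥ m = 92 36 36 36 36 36 36 ∥ 5e a3 99.
Inner hash: sum = 146+54+54+54+54+54+54+94+163+153 = 880 → 03 70.
Outer input = (K'⊕opad) ∥ inner = f8 5c 5c 5c 5c 5c 5c ∥ 03 70.
Outer hash (tag): sum = 248+92+92+92+92+92+92+3+112 = 915 → 03 93.

0393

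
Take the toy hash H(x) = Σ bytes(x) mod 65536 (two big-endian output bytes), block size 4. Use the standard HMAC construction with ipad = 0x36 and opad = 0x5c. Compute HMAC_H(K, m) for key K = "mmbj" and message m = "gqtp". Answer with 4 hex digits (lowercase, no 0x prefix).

Key "mmbj" = 6d 6d 62 6a is exactly B = 4 bytes: K' = 6d 6d 62 6a.
K' ⊕ ipad = 5b 5b 54 5c.  K' ⊕ opad = 31 31 3e 36.
Inner input = (K'⊕ipad) ∥ m = 5b 5b 54 5c ∥ 67 71 74 70.
Inner hash: sum = 91+91+84+92+103+113+116+112 = 802 → 03 22.
Outer input = (K'⊕opad) ∥ inner = 31 31 3e 36 ∥ 03 22.
Outer hash (tag): sum = 49+49+62+54+3+34 = 251 → 00 fb.

00fb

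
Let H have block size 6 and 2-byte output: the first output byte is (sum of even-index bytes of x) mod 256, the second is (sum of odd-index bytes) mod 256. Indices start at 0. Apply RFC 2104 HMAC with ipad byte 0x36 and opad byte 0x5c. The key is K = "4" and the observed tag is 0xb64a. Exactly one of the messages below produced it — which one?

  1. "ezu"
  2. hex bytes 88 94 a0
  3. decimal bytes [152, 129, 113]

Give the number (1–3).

Key "4" = 34 is 1 byte ≤ B = 6; zero-pad to 6 bytes: K' = 34 00 00 00 00 00.
K' ⊕ ipad = 02 36 36 36 36 36; K' ⊕ opad = 68 5c 5c 5c 5c 5c.
m1: inner = H(02 36 36 36 36 36 65 7a 75) = 48 1c; tag = H(68 5c 5c 5c 5c 5c 48 1c) = 6830
m2: inner = H(02 36 36 36 36 36 88 94 a0) = 96 36; tag = H(68 5c 5c 5c 5c 5c 96 36) = b64a ← matches
m3: inner = H(02 36 36 36 36 36 98 81 71) = 77 23; tag = H(68 5c 5c 5c 5c 5c 77 23) = 9737

2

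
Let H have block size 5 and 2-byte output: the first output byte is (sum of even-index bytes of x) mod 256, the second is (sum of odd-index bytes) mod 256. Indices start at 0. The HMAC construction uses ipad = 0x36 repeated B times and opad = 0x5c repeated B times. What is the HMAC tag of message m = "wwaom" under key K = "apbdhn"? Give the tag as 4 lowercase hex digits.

Key "apbdhn" = 61 70 62 64 68 6e is 6 bytes > B = 5, so hash it first: H(key) = 2b 42, then zero-pad to 5 bytes: K' = 2b 42 00 00 00.
K' ⊕ ipad = 1d 74 36 36 36.  K' ⊕ opad = 77 1e 5c 5c 5c.
Inner input = (K'⊕ipad) ∥ m = 1d 74 36 36 36 ∥ 77 77 61 6f 6d.
Inner hash: even-index sum = 367 mod 256 = 111; odd-index sum = 495 mod 256 = 239 → 6f ef.
Outer input = (K'⊕opad) ∥ inner = 77 1e 5c 5c 5c ∥ 6f ef.
Outer hash (tag): even-index sum = 542 mod 256 = 30; odd-index sum = 233 mod 256 = 233 → 1e e9.

1ee9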